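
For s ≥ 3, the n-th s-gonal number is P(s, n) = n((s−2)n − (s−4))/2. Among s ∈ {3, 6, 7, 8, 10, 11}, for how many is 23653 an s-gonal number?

s = 3: P(3, 217) = 23653. ✓
s = 6: P(6, 109) = 23653. ✓
s = 7: P(7, 97) = 23377 and P(7, 98) = 23863; 23653 is not s-gonal.
s = 8: P(8, 89) = 23585 and P(8, 90) = 24120; 23653 is not s-gonal.
s = 10: P(10, 77) = 23485 and P(10, 78) = 24102; 23653 is not s-gonal.
s = 11: P(11, 72) = 23076 and P(11, 73) = 23725; 23653 is not s-gonal.
Hits: s ∈ {3, 6} → 2.

2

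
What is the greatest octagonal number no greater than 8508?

8321

Solve n(3n−2) ≤ 8508 for integer n.
n = 53 gives 8321 ≤ 8508, while n = 54 gives 8640 > 8508; so the answer is 8321.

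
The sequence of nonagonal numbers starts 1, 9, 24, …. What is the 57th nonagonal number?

11229

57·(7·57 − 5)/2 = 57·394/2 = 57·197 = 11229.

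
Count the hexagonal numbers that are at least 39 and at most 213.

The n-th hexagonal number is n(2n−1).
Smallest index with value ≥ 39: n = 5 (giving 45).
Largest index with value ≤ 213: n = 10 (giving 190).
Indices 5 through 10: 6 terms.

6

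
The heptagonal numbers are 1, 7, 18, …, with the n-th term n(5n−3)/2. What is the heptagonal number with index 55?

7480

The 55th heptagonal number is n(5n−3)/2 with n = 55.
55·(5·55 − 3)/2 = 55·272/2 = 55·136 = 7480.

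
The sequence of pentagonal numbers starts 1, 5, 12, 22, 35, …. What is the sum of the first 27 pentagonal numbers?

Σ i(3i−1)/2 = (3Σi² − Σi) / 2 over i = 1..27.
Σi = 378 and Σi² = 6930.
(3·6930 − 1·378) / 2 = 20412/2 = 10206.

10206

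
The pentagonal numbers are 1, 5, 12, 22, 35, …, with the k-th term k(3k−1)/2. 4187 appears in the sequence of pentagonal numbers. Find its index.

53

Set n(3n−1)/2 = 4187, giving 3n² − n − 8374 = 0.
The discriminant is 1 + 24·4187 = 100489, and √100489 = 317.
So n = (1 + 317) / 6 = 318/6 = 53.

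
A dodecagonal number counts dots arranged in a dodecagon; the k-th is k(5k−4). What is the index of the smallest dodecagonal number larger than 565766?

Solve n(5n−4) > 565766 for integer n.
The largest n with value ≤ 565766 is 336 (since 563136 ≤ 565766 < 566497), so the first above is n = 337, value 566497.

337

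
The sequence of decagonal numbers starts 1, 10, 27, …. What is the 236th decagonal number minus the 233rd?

236·(4·236 − 3) = 222076 and 233·(4·233 − 3) = 216457.
Difference: 222076 − 216457 = 5619.

5619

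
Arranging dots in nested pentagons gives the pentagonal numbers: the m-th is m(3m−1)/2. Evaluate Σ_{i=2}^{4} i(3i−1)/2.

39

Σ i(3i−1)/2 = (3Σi² − Σi) / 2 over i = 2..4.
Σi = 10 − 1 = 9 and Σi² = 30 − 1 = 29.
(3·29 − 1·9) / 2 = 78/2 = 39.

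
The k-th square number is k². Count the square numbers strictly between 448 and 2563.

The n-th square number is n².
Smallest index with value > 448: n = 22 (giving 484).
Largest index with value < 2563: n = 50 (giving 2500).
Indices 22 through 50: 29 terms.

29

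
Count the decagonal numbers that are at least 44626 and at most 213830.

126

The n-th decagonal number is n(4n−3).
Smallest index with value ≥ 44626: n = 106 (giving 44626).
Largest index with value ≤ 213830: n = 231 (giving 212751).
Indices 106 through 231: 126 terms.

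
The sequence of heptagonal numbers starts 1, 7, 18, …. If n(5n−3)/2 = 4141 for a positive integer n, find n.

Set n(5n−3)/2 = 4141, giving 5n² − 3n − 8282 = 0.
The discriminant is 9 + 40·4141 = 165649, and √165649 = 407.
So n = (3 + 407) / 10 = 410/10 = 41.
Check: 41·(5·41 − 3)/2 = 4141. ✓

41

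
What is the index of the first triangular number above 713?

Solve n(n+1)/2 > 713 for integer n.
The largest n with value ≤ 713 is 37 (since 703 ≤ 713 < 741), so the first above is n = 38, value 741.

38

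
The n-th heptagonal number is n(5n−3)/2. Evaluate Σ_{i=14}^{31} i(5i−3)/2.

Σ i(5i−3)/2 = (5Σi² − 3Σi) / 2 over i = 14..31.
Σi = 496 − 91 = 405 and Σi² = 10416 − 819 = 9597.
(5·9597 − 3·405) / 2 = 46770/2 = 23385.

23385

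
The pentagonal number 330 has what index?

Set n(3n−1)/2 = 330, giving 3n² − n − 660 = 0.
The discriminant is 1 + 24·330 = 7921, and √7921 = 89.
So n = (1 + 89) / 6 = 90/6 = 15.

15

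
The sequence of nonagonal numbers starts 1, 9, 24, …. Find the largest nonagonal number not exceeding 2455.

Solve n(7n−5)/2 ≤ 2455 for integer n.
n = 26 gives 2301 ≤ 2455, while n = 27 gives 2484 > 2455; so the answer is 2301.

2301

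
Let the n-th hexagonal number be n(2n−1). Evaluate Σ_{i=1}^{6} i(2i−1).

Σ i(2i−1) = 2Σi² − Σi over i = 1..6.
Σi = 21 and Σi² = 91.
2·91 − 1·21 = 161.

161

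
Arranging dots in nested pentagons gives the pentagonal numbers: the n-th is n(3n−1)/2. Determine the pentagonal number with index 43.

The 43rd pentagonal number is n(3n−1)/2 with n = 43.
43·(3·43 − 1)/2 = 43·128/2 = 43·64 = 2752.

2752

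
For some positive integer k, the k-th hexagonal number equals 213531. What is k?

327

Set n(2n−1) = 213531, giving 2n² − n − 213531 = 0.
So n = (1 + 1307) / 4 = 1308/4 = 327.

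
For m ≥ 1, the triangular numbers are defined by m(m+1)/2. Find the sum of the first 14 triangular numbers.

Σ i(i+1)/2 = (Σi² + Σi) / 2 over i = 1..14.
Σi = 105 and Σi² = 1015.
(1·1015 + 1·105) / 2 = 1120/2 = 560.

560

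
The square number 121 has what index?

We need n² = 121, so n = √121 = 11.

11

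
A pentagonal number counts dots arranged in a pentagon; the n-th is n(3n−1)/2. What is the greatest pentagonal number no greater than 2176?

2147

Solve n(3n−1)/2 ≤ 2176 for integer n.
n = 38 gives 2147 ≤ 2176, while n = 39 gives 2262 > 2176; so the answer is 2147.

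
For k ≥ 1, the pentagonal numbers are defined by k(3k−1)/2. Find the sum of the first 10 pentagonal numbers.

Σ i(3i−1)/2 = (3Σi² − Σi) / 2 over i = 1..10.
Σi = 55 and Σi² = 385.
(3·385 − 1·55) / 2 = 1100/2 = 550.

550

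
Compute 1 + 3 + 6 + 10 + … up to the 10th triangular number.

220

Σ i(i+1)/2 = (Σi² + Σi) / 2 over i = 1..10.
Σi = 55 and Σi² = 385.
(1·385 + 1·55) / 2 = 440/2 = 220.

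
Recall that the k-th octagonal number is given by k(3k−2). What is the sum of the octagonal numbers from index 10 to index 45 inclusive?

Σ i(3i−2) = 3Σi² − 2Σi over i = 10..45.
Σi = 1035 − 45 = 990 and Σi² = 31395 − 285 = 31110.
3·31110 − 2·990 = 91350.

91350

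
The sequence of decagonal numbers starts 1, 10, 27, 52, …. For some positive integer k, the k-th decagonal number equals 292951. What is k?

271

Set n(4n−3) = 292951, giving 4n² − 3n − 292951 = 0.
The discriminant is 9 + 16·292951 = 4687225, and √4687225 = 2165.
So n = (3 + 2165) / 8 = 2168/8 = 271.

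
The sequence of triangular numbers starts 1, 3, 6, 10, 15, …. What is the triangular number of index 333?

55611

The 333rd triangular number is n(n+1)/2 with n = 333.
333·334/2 = 111222/2 = 55611.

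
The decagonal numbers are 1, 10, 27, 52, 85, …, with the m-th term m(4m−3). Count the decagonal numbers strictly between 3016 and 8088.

18

The n-th decagonal number is n(4n−3).
Smallest index with value > 3016: n = 28 (giving 3052).
Largest index with value < 8088: n = 45 (giving 7965).
Indices 28 through 45: 18 terms.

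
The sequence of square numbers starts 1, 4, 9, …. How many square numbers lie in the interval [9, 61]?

5

The n-th square number is n².
Smallest index with value ≥ 9: n = 3 (giving 9).
Largest index with value ≤ 61: n = 7 (giving 49).
Indices 3 through 7: 5 terms.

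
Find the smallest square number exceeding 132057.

132496

Solve n² > 132057 for integer n.
The largest n with value ≤ 132057 is 363 (since 131769 ≤ 132057 < 132496), so the first above is n = 364, value 132496.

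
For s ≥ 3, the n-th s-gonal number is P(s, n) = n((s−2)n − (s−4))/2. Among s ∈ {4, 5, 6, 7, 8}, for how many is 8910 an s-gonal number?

s = 4: P(4, 94) = 8836 and P(4, 95) = 9025; 8910 is not s-gonal.
s = 5: P(5, 77) = 8855 and P(5, 78) = 9087; 8910 is not s-gonal.
s = 6: P(6, 66) = 8646 and P(6, 67) = 8911; 8910 is not s-gonal.
s = 7: P(7, 60) = 8910. ✓
s = 8: P(8, 54) = 8640 and P(8, 55) = 8965; 8910 is not s-gonal.
Hits: s ∈ {7} → 1.

1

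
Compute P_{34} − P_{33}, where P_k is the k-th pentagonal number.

Consecutive pentagonal numbers differ by 3n − 2: here 3·34 − 2 = 100.

100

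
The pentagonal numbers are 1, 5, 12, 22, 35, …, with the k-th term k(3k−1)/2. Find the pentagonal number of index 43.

The 43rd pentagonal number is n(3n−1)/2 with n = 43.
43·(3·43 − 1)/2 = 43·128/2 = 43·64 = 2752.

2752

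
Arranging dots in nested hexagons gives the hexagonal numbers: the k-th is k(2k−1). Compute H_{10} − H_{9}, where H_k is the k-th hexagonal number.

37

Consecutive hexagonal numbers differ by 4n − 3: here 4·10 − 3 = 37.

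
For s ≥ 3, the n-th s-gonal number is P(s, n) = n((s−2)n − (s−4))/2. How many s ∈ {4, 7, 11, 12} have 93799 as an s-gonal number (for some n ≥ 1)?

s = 4: P(4, 306) = 93636 and P(4, 307) = 94249; 93799 is not s-gonal.
s = 7: P(7, 194) = 93799. ✓
s = 11: P(11, 144) = 92808 and P(11, 145) = 94105; 93799 is not s-gonal.
s = 12: P(12, 137) = 93297 and P(12, 138) = 94668; 93799 is not s-gonal.
Hits: s ∈ {7} → 1.

1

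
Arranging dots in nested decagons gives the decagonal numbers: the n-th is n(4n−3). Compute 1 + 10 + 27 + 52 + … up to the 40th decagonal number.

Σ i(4i−3) = 4Σi² − 3Σi over i = 1..40.
Σi = 820 and Σi² = 22140.
4·22140 − 3·820 = 86100.

86100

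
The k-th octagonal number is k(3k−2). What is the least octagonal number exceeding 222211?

Solve n(3n−2) > 222211 for integer n.
The largest n with value ≤ 222211 is 272 (since 221408 ≤ 222211 < 223041), so the first above is n = 273, value 223041.

223041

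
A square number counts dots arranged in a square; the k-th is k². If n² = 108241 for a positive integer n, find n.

We need n² = 108241, so n = √108241 = 329.

329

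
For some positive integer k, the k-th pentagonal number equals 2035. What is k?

Set n(3n−1)/2 = 2035, giving 3n² − n − 4070 = 0.
So n = (1 + 221) / 6 = 222/6 = 37.

37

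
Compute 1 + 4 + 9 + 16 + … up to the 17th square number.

Σ_{i=1}^{17} i² = 17·18·35/6 = 1785.

1785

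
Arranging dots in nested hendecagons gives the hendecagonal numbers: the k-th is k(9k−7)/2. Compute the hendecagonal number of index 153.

104805

The 153rd hendecagonal number is n(9n−7)/2 with n = 153.
153·(9·153 − 7)/2 = 153·1370/2 = 153·685 = 104805.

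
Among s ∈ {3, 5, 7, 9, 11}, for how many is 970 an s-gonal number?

1

s = 3: P(3, 43) = 946 and P(3, 44) = 990; 970 is not s-gonal.
s = 5: P(5, 25) = 925 and P(5, 26) = 1001; 970 is not s-gonal.
s = 7: P(7, 20) = 970. ✓
s = 9: P(9, 17) = 969 and P(9, 18) = 1089; 970 is not s-gonal.
s = 11: P(11, 15) = 960 and P(11, 16) = 1096; 970 is not s-gonal.
Hits: s ∈ {7} → 1.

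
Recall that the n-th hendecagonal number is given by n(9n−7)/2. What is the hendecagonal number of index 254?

289433

The 254th hendecagonal number is n(9n−7)/2 with n = 254.
254·(9·254 − 7)/2 = 254·2279/2 = 289433.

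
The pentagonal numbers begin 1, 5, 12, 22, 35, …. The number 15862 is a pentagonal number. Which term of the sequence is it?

Set n(3n−1)/2 = 15862, giving 3n² − n − 31724 = 0.
So n = (1 + 617) / 6 = 618/6 = 103.

103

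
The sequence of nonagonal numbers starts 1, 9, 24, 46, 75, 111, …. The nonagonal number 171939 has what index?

Set n(7n−5)/2 = 171939, giving 7n² − 5n − 343878 = 0.
The discriminant is 25 + 56·171939 = 9628609, and √9628609 = 3103.
So n = (5 + 3103) / 14 = 3108/14 = 222.

222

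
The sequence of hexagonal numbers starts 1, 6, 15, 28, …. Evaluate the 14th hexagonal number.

The 14th hexagonal number is n(2n−1) with n = 14.
14·(2·14 − 1) = 14·27 = 378.

378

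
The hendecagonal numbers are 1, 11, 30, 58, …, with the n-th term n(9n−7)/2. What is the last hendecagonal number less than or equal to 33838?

Solve n(9n−7)/2 ≤ 33838 for integer n.
n = 87 gives 33756 ≤ 33838, while n = 88 gives 34540 > 33838; so the answer is 33756.

33756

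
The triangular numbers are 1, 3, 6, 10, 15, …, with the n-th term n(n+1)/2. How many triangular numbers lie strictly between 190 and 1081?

The n-th triangular number is n(n+1)/2.
Smallest index with value > 190: n = 20 (giving 210).
Largest index with value < 1081: n = 45 (giving 1035).
Indices 20 through 45: 26 terms.

26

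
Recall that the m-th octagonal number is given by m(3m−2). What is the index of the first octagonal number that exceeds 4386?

39

Solve n(3n−2) > 4386 for integer n.
The largest n with value ≤ 4386 is 38 (since 4256 ≤ 4386 < 4485), so the first above is n = 39, value 4485.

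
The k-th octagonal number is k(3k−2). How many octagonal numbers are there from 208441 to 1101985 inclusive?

343

The n-th octagonal number is n(3n−2).
Smallest index with value ≥ 208441: n = 264 (giving 208560).
Largest index with value ≤ 1101985: n = 606 (giving 1100496).
Indices 264 through 606: 343 terms.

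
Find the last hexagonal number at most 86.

Solve n(2n−1) ≤ 86 for integer n.
n = 6 gives 66 ≤ 86, while n = 7 gives 91 > 86; so the answer is 66.

66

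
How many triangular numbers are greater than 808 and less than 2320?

The n-th triangular number is n(n+1)/2.
Smallest index with value > 808: n = 40 (giving 820).
Largest index with value < 2320: n = 67 (giving 2278).
Indices 40 through 67: 28 terms.

28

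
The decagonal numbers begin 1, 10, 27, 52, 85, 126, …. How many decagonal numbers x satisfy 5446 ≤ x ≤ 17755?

The n-th decagonal number is n(4n−3).
Smallest index with value ≥ 5446: n = 38 (giving 5662).
Largest index with value ≤ 17755: n = 67 (giving 17755).
Indices 38 through 67: 30 terms.

30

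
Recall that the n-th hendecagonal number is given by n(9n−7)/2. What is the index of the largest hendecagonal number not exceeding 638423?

377

Solve n(9n−7)/2 ≤ 638423 for integer n.
n = 377 gives 638261 ≤ 638423, while n = 378 gives 641655 > 638423; so the answer is index 377.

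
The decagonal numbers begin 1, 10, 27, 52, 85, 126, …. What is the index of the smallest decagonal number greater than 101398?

160

Solve n(4n−3) > 101398 for integer n.
The largest n with value ≤ 101398 is 159 (since 100647 ≤ 101398 < 101920), so the first above is n = 160, value 101920.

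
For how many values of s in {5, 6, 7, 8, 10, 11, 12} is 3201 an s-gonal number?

1

s = 5: P(5, 46) = 3151 and P(5, 47) = 3290; 3201 is not s-gonal.
s = 6: P(6, 40) = 3160 and P(6, 41) = 3321; 3201 is not s-gonal.
s = 7: P(7, 36) = 3186 and P(7, 37) = 3367; 3201 is not s-gonal.
s = 8: P(8, 33) = 3201. ✓
s = 10: P(10, 28) = 3052 and P(10, 29) = 3277; 3201 is not s-gonal.
s = 11: P(11, 27) = 3186 and P(11, 28) = 3430; 3201 is not s-gonal.
s = 12: P(12, 25) = 3025 and P(12, 26) = 3276; 3201 is not s-gonal.
Hits: s ∈ {8} → 1.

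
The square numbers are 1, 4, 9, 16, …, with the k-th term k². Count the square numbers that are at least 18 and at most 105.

6

The n-th square number is n².
Smallest index with value ≥ 18: n = 5 (giving 25).
Largest index with value ≤ 105: n = 10 (giving 100).
Indices 5 through 10: 6 terms.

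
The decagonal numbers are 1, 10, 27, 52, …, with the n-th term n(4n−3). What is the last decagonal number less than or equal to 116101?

115090

Solve n(4n−3) ≤ 116101 for integer n.
n = 170 gives 115090 ≤ 116101, while n = 171 gives 116451 > 116101; so the answer is 115090.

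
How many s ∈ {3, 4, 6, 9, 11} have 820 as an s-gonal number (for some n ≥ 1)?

s = 3: P(3, 40) = 820. ✓
s = 4: P(4, 28) = 784 and P(4, 29) = 841; 820 is not s-gonal.
s = 6: P(6, 20) = 780 and P(6, 21) = 861; 820 is not s-gonal.
s = 9: P(9, 15) = 750 and P(9, 16) = 856; 820 is not s-gonal.
s = 11: P(11, 13) = 715 and P(11, 14) = 833; 820 is not s-gonal.
Hits: s ∈ {3} → 1.

1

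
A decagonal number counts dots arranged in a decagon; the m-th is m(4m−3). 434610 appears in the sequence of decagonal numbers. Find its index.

Set n(4n−3) = 434610, giving 4n² − 3n − 434610 = 0.
The discriminant is 9 + 16·434610 = 6953769, and √6953769 = 2637.
So n = (3 + 2637) / 8 = 2640/8 = 330.
Check: 330·(4·330 − 3) = 434610. ✓

330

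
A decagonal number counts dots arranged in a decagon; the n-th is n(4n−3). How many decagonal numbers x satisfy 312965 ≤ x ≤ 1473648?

327

The n-th decagonal number is n(4n−3).
Smallest index with value ≥ 312965: n = 281 (giving 315001).
Largest index with value ≤ 1473648: n = 607 (giving 1471975).
Indices 281 through 607: 327 terms.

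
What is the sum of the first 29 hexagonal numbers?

16675

Σ i(2i−1) = 2Σi² − Σi over i = 1..29.
Σi = 435 and Σi² = 8555.
2·8555 − 1·435 = 16675.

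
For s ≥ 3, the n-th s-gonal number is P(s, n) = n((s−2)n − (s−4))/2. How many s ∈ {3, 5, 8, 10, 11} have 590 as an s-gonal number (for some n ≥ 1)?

1

s = 3: P(3, 33) = 561 and P(3, 34) = 595; 590 is not s-gonal.
s = 5: P(5, 20) = 590. ✓
s = 8: P(8, 14) = 560 and P(8, 15) = 645; 590 is not s-gonal.
s = 10: P(10, 12) = 540 and P(10, 13) = 637; 590 is not s-gonal.
s = 11: P(11, 11) = 506 and P(11, 12) = 606; 590 is not s-gonal.
Hits: s ∈ {5} → 1.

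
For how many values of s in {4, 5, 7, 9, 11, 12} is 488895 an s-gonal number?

1

s = 4: P(4, 699) = 488601 and P(4, 700) = 490000; 488895 is not s-gonal.
s = 5: P(5, 571) = 488776 and P(5, 572) = 490490; 488895 is not s-gonal.
s = 7: P(7, 442) = 487747 and P(7, 443) = 489958; 488895 is not s-gonal.
s = 9: P(9, 374) = 488631 and P(9, 375) = 491250; 488895 is not s-gonal.
s = 11: P(11, 330) = 488895. ✓
s = 12: P(12, 313) = 488593 and P(12, 314) = 491724; 488895 is not s-gonal.
Hits: s ∈ {11} → 1.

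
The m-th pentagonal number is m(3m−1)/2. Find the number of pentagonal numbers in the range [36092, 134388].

144

The n-th pentagonal number is n(3n−1)/2.
Smallest index with value ≥ 36092: n = 156 (giving 36426).
Largest index with value ≤ 134388: n = 299 (giving 133952).
Indices 156 through 299: 144 terms.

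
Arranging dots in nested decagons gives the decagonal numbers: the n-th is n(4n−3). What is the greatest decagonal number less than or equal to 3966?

3751

Solve n(4n−3) ≤ 3966 for integer n.
n = 31 gives 3751 ≤ 3966, while n = 32 gives 4000 > 3966; so the answer is 3751.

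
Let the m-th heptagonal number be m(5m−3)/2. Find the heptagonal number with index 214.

114169

The 214th heptagonal number is n(5n−3)/2 with n = 214.
214·(5·214 − 3)/2 = 214·1067/2 = 114169.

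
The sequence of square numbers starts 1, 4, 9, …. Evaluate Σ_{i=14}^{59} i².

Σ_{i=14}^{59} i² = 70210 − 819 = 69391.

69391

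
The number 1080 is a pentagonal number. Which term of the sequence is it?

27

Set n(3n−1)/2 = 1080, giving 3n² − n − 2160 = 0.
The discriminant is 1 + 24·1080 = 25921, and √25921 = 161.
So n = (1 + 161) / 6 = 162/6 = 27.
Check: 27·(3·27 − 1)/2 = 1080. ✓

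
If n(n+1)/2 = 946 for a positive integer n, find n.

43

Set n(n+1)/2 = 946, giving n² + n − 1892 = 0.
So n = (-1 + 87) / 2 = 86/2 = 43.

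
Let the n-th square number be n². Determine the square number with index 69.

4761

69² = 4761.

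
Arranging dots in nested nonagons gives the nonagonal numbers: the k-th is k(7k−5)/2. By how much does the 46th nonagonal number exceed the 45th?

Consecutive nonagonal numbers differ by 7n − 6: here 7·46 − 6 = 316.

316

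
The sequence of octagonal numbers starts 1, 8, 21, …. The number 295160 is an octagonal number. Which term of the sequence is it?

314

Set n(3n−2) = 295160, giving 3n² − 2n − 295160 = 0.
The discriminant is 4 + 12·295160 = 3541924, and √3541924 = 1882.
So n = (2 + 1882) / 6 = 1884/6 = 314.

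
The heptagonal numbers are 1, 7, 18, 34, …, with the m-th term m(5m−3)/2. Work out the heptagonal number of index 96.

22896

The 96th heptagonal number is n(5n−3)/2 with n = 96.
96·(5·96 − 3)/2 = 96·477/2 = 22896.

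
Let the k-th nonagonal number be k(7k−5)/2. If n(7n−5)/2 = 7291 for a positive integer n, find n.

Set n(7n−5)/2 = 7291, giving 7n² − 5n − 14582 = 0.
The discriminant is 25 + 56·7291 = 408321, and √408321 = 639.
So n = (5 + 639) / 14 = 644/14 = 46.
Check: 46·(7·46 − 5)/2 = 7291. ✓

46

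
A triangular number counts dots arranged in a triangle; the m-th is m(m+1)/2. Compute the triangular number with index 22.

253

The 22nd triangular number is n(n+1)/2 with n = 22.
22·23/2 = 506/2 = 253.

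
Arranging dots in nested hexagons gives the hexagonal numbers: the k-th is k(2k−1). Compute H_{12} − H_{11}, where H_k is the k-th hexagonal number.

Consecutive hexagonal numbers differ by 4n − 3: here 4·12 − 3 = 45.

45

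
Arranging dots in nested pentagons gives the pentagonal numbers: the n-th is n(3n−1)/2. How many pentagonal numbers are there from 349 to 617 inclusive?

The n-th pentagonal number is n(3n−1)/2.
Smallest index with value ≥ 349: n = 16 (giving 376).
Largest index with value ≤ 617: n = 20 (giving 590).
Indices 16 through 20: 5 terms.

5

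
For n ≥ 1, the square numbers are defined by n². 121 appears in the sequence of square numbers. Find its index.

We need n² = 121, so n = √121 = 11.
Check: 11² = 121. ✓

11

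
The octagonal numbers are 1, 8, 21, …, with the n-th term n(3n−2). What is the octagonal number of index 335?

336005

The 335th octagonal number is n(3n−2) with n = 335.
335·(3·335 − 2) = 335·1003 = 336005.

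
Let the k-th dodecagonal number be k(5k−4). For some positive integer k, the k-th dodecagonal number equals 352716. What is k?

Set n(5n−4) = 352716, giving 5n² − 4n − 352716 = 0.
The discriminant is 16 + 20·352716 = 7054336, and √7054336 = 2656.
So n = (4 + 2656) / 10 = 2660/10 = 266.

266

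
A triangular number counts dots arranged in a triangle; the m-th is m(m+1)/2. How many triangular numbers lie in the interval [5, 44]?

6

The n-th triangular number is n(n+1)/2.
Smallest index with value ≥ 5: n = 3 (giving 6).
Largest index with value ≤ 44: n = 8 (giving 36).
Indices 3 through 8: 6 terms.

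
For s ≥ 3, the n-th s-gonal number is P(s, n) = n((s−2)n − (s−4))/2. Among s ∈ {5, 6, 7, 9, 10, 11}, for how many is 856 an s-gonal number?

1

s = 5: P(5, 24) = 852 and P(5, 25) = 925; 856 is not s-gonal.
s = 6: P(6, 20) = 780 and P(6, 21) = 861; 856 is not s-gonal.
s = 7: P(7, 18) = 783 and P(7, 19) = 874; 856 is not s-gonal.
s = 9: P(9, 16) = 856. ✓
s = 10: P(10, 15) = 855 and P(10, 16) = 976; 856 is not s-gonal.
s = 11: P(11, 14) = 833 and P(11, 15) = 960; 856 is not s-gonal.
Hits: s ∈ {9} → 1.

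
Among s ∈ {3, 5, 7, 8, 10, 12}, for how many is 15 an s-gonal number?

s = 3: P(3, 5) = 15. ✓
s = 5: P(5, 3) = 12 and P(5, 4) = 22; 15 is not s-gonal.
s = 7: P(7, 2) = 7 and P(7, 3) = 18; 15 is not s-gonal.
s = 8: P(8, 2) = 8 and P(8, 3) = 21; 15 is not s-gonal.
s = 10: P(10, 2) = 10 and P(10, 3) = 27; 15 is not s-gonal.
s = 12: P(12, 2) = 12 and P(12, 3) = 33; 15 is not s-gonal.
Hits: s ∈ {3} → 1.

1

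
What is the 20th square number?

20² = 400.

400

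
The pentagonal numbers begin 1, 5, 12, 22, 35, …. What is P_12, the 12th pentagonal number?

210

12·(3·12 − 1)/2 = 12·35/2 = 210.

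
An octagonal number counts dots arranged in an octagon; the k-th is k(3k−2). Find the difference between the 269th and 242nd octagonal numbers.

41337

269·(3·269 − 2) = 216545 and 242·(3·242 − 2) = 175208.
Difference: 216545 − 175208 = 41337.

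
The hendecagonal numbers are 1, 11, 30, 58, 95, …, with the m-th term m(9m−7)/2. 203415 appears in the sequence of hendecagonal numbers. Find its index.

213

Set n(9n−7)/2 = 203415, giving 9n² − 7n − 406830 = 0.
So n = (7 + 3827) / 18 = 3834/18 = 213.
Check: 213·(9·213 − 7)/2 = 203415. ✓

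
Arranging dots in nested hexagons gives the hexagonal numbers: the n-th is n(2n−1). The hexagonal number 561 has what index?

17

Set n(2n−1) = 561, giving 2n² − n − 561 = 0.
So n = (1 + 67) / 4 = 68/4 = 17.
Check: 17·(2·17 − 1) = 561. ✓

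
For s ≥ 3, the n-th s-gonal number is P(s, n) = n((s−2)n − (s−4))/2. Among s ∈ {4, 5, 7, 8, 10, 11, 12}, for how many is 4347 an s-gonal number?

2

s = 4: P(4, 65) = 4225 and P(4, 66) = 4356; 4347 is not s-gonal.
s = 5: P(5, 54) = 4347. ✓
s = 7: P(7, 42) = 4347. ✓
s = 8: P(8, 38) = 4256 and P(8, 39) = 4485; 4347 is not s-gonal.
s = 10: P(10, 33) = 4257 and P(10, 34) = 4522; 4347 is not s-gonal.
s = 11: P(11, 31) = 4216 and P(11, 32) = 4496; 4347 is not s-gonal.
s = 12: P(12, 29) = 4089 and P(12, 30) = 4380; 4347 is not s-gonal.
Hits: s ∈ {5, 7} → 2.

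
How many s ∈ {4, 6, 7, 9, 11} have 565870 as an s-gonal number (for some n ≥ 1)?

s = 4: P(4, 752) = 565504 and P(4, 753) = 567009; 565870 is not s-gonal.
s = 6: P(6, 532) = 565516 and P(6, 533) = 567645; 565870 is not s-gonal.
s = 7: P(7, 476) = 565726 and P(7, 477) = 568107; 565870 is not s-gonal.
s = 9: P(9, 402) = 564609 and P(9, 403) = 567424; 565870 is not s-gonal.
s = 11: P(11, 355) = 565870. ✓
Hits: s ∈ {11} → 1.

1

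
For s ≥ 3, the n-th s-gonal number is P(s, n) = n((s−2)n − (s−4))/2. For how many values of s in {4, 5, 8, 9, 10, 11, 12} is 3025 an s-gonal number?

2

s = 4: P(4, 55) = 3025. ✓
s = 5: P(5, 45) = 3015 and P(5, 46) = 3151; 3025 is not s-gonal.
s = 8: P(8, 32) = 3008 and P(8, 33) = 3201; 3025 is not s-gonal.
s = 9: P(9, 29) = 2871 and P(9, 30) = 3075; 3025 is not s-gonal.
s = 10: P(10, 27) = 2835 and P(10, 28) = 3052; 3025 is not s-gonal.
s = 11: P(11, 26) = 2951 and P(11, 27) = 3186; 3025 is not s-gonal.
s = 12: P(12, 25) = 3025. ✓
Hits: s ∈ {4, 12} → 2.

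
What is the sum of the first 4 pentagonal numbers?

40

Σ i(3i−1)/2 = (3Σi² − Σi) / 2 over i = 1..4.
Σi = 10 and Σi² = 30.
(3·30 − 1·10) / 2 = 80/2 = 40.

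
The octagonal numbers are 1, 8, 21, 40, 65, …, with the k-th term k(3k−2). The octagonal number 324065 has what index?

329

Set n(3n−2) = 324065, giving 3n² − 2n − 324065 = 0.
The discriminant is 4 + 12·324065 = 3888784, and √3888784 = 1972.
So n = (2 + 1972) / 6 = 1974/6 = 329.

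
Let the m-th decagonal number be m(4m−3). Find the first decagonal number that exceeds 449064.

450576

Solve n(4n−3) > 449064 for integer n.
The largest n with value ≤ 449064 is 335 (since 447895 ≤ 449064 < 450576), so the first above is n = 336, value 450576.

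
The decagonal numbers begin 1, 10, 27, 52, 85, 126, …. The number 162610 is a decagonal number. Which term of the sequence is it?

202

Set n(4n−3) = 162610, giving 4n² − 3n − 162610 = 0.
The discriminant is 9 + 16·162610 = 2601769, and √2601769 = 1613.
So n = (3 + 1613) / 8 = 1616/8 = 202.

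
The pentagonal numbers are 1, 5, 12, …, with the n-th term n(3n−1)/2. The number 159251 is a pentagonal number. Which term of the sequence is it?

Set n(3n−1)/2 = 159251, giving 3n² − n − 318502 = 0.
So n = (1 + 1955) / 6 = 1956/6 = 326.

326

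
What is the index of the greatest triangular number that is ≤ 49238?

Solve n(n+1)/2 ≤ 49238 for integer n.
n = 313 gives 49141 ≤ 49238, while n = 314 gives 49455 > 49238; so the answer is index 313.

313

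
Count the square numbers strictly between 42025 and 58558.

36

The n-th square number is n².
Smallest index with value > 42025: n = 206 (giving 42436).
Largest index with value < 58558: n = 241 (giving 58081).
Indices 206 through 241: 36 terms.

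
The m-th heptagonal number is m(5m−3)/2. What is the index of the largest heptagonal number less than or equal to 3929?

39

Solve n(5n−3)/2 ≤ 3929 for integer n.
n = 39 gives 3744 ≤ 3929, while n = 40 gives 3940 > 3929; so the answer is index 39.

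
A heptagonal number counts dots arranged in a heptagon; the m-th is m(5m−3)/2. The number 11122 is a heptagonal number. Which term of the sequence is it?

67

Set n(5n−3)/2 = 11122, giving 5n² − 3n − 22244 = 0.
The discriminant is 9 + 40·11122 = 444889, and √444889 = 667.
So n = (3 + 667) / 10 = 670/10 = 67.
Check: 67·(5·67 − 3)/2 = 11122. ✓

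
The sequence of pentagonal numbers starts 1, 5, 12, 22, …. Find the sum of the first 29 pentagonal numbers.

12615

Σ i(3i−1)/2 = (3Σi² − Σi) / 2 over i = 1..29.
Σi = 435 and Σi² = 8555.
(3·8555 − 1·435) / 2 = 25230/2 = 12615.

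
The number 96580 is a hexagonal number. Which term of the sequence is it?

220

Set n(2n−1) = 96580, giving 2n² − n − 96580 = 0.
So n = (1 + 879) / 4 = 880/4 = 220.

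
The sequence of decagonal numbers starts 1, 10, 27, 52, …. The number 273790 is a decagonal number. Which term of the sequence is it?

Set n(4n−3) = 273790, giving 4n² − 3n − 273790 = 0.
The discriminant is 9 + 16·273790 = 4380649, and √4380649 = 2093.
So n = (3 + 2093) / 8 = 2096/8 = 262.

262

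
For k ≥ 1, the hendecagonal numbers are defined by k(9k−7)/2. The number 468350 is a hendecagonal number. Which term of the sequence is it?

323

Set n(9n−7)/2 = 468350, giving 9n² − 7n − 936700 = 0.
The discriminant is 49 + 72·468350 = 33721249, and √33721249 = 5807.
So n = (7 + 5807) / 18 = 5814/18 = 323.
Check: 323·(9·323 − 7)/2 = 468350. ✓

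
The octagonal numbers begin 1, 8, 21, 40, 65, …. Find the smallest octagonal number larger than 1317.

1408

Solve n(3n−2) > 1317 for integer n.
The largest n with value ≤ 1317 is 21 (since 1281 ≤ 1317 < 1408), so the first above is n = 22, value 1408.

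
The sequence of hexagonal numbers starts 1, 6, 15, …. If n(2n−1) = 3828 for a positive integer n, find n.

44

Set n(2n−1) = 3828, giving 2n² − n − 3828 = 0.
The discriminant is 1 + 8·3828 = 30625, and √30625 = 175.
So n = (1 + 175) / 4 = 176/4 = 44.
Check: 44·(2·44 − 1) = 3828. ✓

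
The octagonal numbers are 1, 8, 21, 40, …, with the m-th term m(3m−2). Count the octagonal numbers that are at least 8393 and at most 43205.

67

The n-th octagonal number is n(3n−2).
Smallest index with value ≥ 8393: n = 54 (giving 8640).
Largest index with value ≤ 43205: n = 120 (giving 42960).
Indices 54 through 120: 67 terms.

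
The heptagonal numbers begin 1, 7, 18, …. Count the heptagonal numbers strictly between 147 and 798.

The n-th heptagonal number is n(5n−3)/2.
Smallest index with value > 147: n = 8 (giving 148).
Largest index with value < 798: n = 18 (giving 783).
Indices 8 through 18: 11 terms.

11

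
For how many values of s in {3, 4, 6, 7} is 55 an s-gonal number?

2

s = 3: P(3, 10) = 55. ✓
s = 4: P(4, 7) = 49 and P(4, 8) = 64; 55 is not s-gonal.
s = 6: P(6, 5) = 45 and P(6, 6) = 66; 55 is not s-gonal.
s = 7: P(7, 5) = 55. ✓
Hits: s ∈ {3, 7} → 2.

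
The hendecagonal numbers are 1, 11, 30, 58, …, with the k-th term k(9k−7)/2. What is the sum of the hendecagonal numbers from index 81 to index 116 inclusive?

Σ i(9i−7)/2 = (9Σi² − 7Σi) / 2 over i = 81..116.
Σi = 6786 − 3240 = 3546 and Σi² = 527046 − 173880 = 353166.
(9·353166 − 7·3546) / 2 = 3153672/2 = 1576836.

1576836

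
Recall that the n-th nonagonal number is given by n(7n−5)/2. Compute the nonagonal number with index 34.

The 34th nonagonal number is n(7n−5)/2 with n = 34.
34·(7·34 − 5)/2 = 34·233/2 = 3961.

3961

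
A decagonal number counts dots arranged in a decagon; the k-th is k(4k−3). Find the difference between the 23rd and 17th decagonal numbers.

23·(4·23 − 3) = 2047 and 17·(4·17 − 3) = 1105.
Difference: 2047 − 1105 = 942.

942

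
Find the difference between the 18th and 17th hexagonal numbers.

Consecutive hexagonal numbers differ by 4n − 3: here 4·18 − 3 = 69.

69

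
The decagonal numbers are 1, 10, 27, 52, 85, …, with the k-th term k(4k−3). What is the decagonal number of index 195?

195·(4·195 − 3) = 195·777 = 151515.

151515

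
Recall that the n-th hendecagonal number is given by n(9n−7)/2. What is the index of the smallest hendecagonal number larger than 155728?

Solve n(9n−7)/2 > 155728 for integer n.
The largest n with value ≤ 155728 is 186 (since 155031 ≤ 155728 < 156706), so the first above is n = 187, value 156706.

187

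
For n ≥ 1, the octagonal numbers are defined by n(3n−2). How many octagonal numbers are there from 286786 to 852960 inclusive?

The n-th octagonal number is n(3n−2).
Smallest index with value ≥ 286786: n = 310 (giving 287680).
Largest index with value ≤ 852960: n = 533 (giving 851201).
Indices 310 through 533: 224 terms.

224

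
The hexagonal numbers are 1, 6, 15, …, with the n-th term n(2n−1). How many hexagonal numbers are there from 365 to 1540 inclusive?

15

The n-th hexagonal number is n(2n−1).
Smallest index with value ≥ 365: n = 14 (giving 378).
Largest index with value ≤ 1540: n = 28 (giving 1540).
Indices 14 through 28: 15 terms.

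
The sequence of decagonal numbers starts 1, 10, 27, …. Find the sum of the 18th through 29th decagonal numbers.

26234

Σ i(4i−3) = 4Σi² − 3Σi over i = 18..29.
Σi = 435 − 153 = 282 and Σi² = 8555 − 1785 = 6770.
4·6770 − 3·282 = 26234.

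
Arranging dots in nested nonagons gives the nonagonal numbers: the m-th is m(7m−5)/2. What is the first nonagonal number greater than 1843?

Solve n(7n−5)/2 > 1843 for integer n.
The largest n with value ≤ 1843 is 23 (since 1794 ≤ 1843 < 1956), so the first above is n = 24, value 1956.

1956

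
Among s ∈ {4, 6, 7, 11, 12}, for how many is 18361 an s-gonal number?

s = 4: P(4, 135) = 18225 and P(4, 136) = 18496; 18361 is not s-gonal.
s = 6: P(6, 96) = 18336 and P(6, 97) = 18721; 18361 is not s-gonal.
s = 7: P(7, 86) = 18361. ✓
s = 11: P(11, 64) = 18208 and P(11, 65) = 18785; 18361 is not s-gonal.
s = 12: P(12, 61) = 18361. ✓
Hits: s ∈ {7, 12} → 2.

2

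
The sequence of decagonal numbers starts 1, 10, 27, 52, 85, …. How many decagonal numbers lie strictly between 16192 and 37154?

The n-th decagonal number is n(4n−3).
Smallest index with value > 16192: n = 65 (giving 16705).
Largest index with value < 37154: n = 96 (giving 36576).
Indices 65 through 96: 32 terms.

32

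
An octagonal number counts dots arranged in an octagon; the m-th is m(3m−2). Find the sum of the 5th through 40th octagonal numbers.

64710

Σ i(3i−2) = 3Σi² − 2Σi over i = 5..40.
Σi = 820 − 10 = 810 and Σi² = 22140 − 30 = 22110.
3·22110 − 2·810 = 64710.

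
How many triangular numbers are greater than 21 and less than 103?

The n-th triangular number is n(n+1)/2.
Smallest index with value > 21: n = 7 (giving 28).
Largest index with value < 103: n = 13 (giving 91).
Indices 7 through 13: 7 terms.

7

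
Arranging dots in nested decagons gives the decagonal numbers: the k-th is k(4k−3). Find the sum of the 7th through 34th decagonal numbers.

52654

Σ i(4i−3) = 4Σi² − 3Σi over i = 7..34.
Σi = 595 − 21 = 574 and Σi² = 13685 − 91 = 13594.
4·13594 − 3·574 = 52654.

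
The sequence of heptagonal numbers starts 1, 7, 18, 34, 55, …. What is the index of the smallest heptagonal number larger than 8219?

Solve n(5n−3)/2 > 8219 for integer n.
The largest n with value ≤ 8219 is 57 (since 8037 ≤ 8219 < 8323), so the first above is n = 58, value 8323.

58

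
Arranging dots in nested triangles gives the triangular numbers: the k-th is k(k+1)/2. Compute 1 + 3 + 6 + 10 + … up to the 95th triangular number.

147440

Σ i(i+1)/2 = (Σi² + Σi) / 2 over i = 1..95.
Σi = 4560 and Σi² = 290320.
(1·290320 + 1·4560) / 2 = 294880/2 = 147440.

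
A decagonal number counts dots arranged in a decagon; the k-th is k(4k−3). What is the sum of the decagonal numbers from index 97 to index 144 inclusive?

Σ i(4i−3) = 4Σi² − 3Σi over i = 97..144.
Σi = 10440 − 4656 = 5784 and Σi² = 1005720 − 299536 = 706184.
4·706184 − 3·5784 = 2807384.

2807384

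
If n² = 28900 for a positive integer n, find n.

170

We need n² = 28900, so n = √28900 = 170.
Check: 170² = 28900. ✓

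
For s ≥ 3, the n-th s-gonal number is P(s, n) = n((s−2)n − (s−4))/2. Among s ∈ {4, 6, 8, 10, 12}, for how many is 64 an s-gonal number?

s = 4: P(4, 8) = 64. ✓
s = 6: P(6, 5) = 45 and P(6, 6) = 66; 64 is not s-gonal.
s = 8: P(8, 4) = 40 and P(8, 5) = 65; 64 is not s-gonal.
s = 10: P(10, 4) = 52 and P(10, 5) = 85; 64 is not s-gonal.
s = 12: P(12, 4) = 64. ✓
Hits: s ∈ {4, 12} → 2.

2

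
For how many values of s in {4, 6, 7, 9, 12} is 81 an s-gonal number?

s = 4: P(4, 9) = 81. ✓
s = 6: P(6, 6) = 66 and P(6, 7) = 91; 81 is not s-gonal.
s = 7: P(7, 6) = 81. ✓
s = 9: P(9, 5) = 75 and P(9, 6) = 111; 81 is not s-gonal.
s = 12: P(12, 4) = 64 and P(12, 5) = 105; 81 is not s-gonal.
Hits: s ∈ {4, 7} → 2.

2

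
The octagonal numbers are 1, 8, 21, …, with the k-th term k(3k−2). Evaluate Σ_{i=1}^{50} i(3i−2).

Σ i(3i−2) = 3Σi² − 2Σi over i = 1..50.
Σi = 1275 and Σi² = 42925.
3·42925 − 2·1275 = 126225.

126225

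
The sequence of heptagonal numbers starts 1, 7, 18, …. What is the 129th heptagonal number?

41409

The 129th heptagonal number is n(5n−3)/2 with n = 129.
129·(5·129 − 3)/2 = 129·642/2 = 129·321 = 41409.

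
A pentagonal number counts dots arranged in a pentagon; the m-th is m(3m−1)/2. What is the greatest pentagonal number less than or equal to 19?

12

Solve n(3n−1)/2 ≤ 19 for integer n.
n = 3 gives 12 ≤ 19, while n = 4 gives 22 > 19; so the answer is 12.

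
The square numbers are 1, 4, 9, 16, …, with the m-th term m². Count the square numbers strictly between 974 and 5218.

41

The n-th square number is n².
Smallest index with value > 974: n = 32 (giving 1024).
Largest index with value < 5218: n = 72 (giving 5184).
Indices 32 through 72: 41 terms.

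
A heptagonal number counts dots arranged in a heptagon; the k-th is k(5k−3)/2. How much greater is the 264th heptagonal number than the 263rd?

Consecutive heptagonal numbers differ by 5n − 4: here 5·264 − 4 = 1316.

1316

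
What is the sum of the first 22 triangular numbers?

Σ i(i+1)/2 = (Σi² + Σi) / 2 over i = 1..22.
Σi = 253 and Σi² = 3795.
(1·3795 + 1·253) / 2 = 4048/2 = 2024.

2024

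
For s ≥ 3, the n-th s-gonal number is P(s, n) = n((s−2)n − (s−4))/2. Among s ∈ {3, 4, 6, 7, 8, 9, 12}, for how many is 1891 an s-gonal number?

s = 3: P(3, 61) = 1891. ✓
s = 4: P(4, 43) = 1849 and P(4, 44) = 1936; 1891 is not s-gonal.
s = 6: P(6, 31) = 1891. ✓
s = 7: P(7, 27) = 1782 and P(7, 28) = 1918; 1891 is not s-gonal.
s = 8: P(8, 25) = 1825 and P(8, 26) = 1976; 1891 is not s-gonal.
s = 9: P(9, 23) = 1794 and P(9, 24) = 1956; 1891 is not s-gonal.
s = 12: P(12, 19) = 1729 and P(12, 20) = 1920; 1891 is not s-gonal.
Hits: s ∈ {3, 6} → 2.

2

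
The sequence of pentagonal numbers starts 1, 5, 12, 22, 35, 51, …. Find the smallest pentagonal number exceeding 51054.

Solve n(3n−1)/2 > 51054 for integer n.
The largest n with value ≤ 51054 is 184 (since 50692 ≤ 51054 < 51245), so the first above is n = 185, value 51245.

51245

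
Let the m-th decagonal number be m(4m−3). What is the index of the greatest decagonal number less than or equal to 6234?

39

Solve n(4n−3) ≤ 6234 for integer n.
n = 39 gives 5967 ≤ 6234, while n = 40 gives 6280 > 6234; so the answer is index 39.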